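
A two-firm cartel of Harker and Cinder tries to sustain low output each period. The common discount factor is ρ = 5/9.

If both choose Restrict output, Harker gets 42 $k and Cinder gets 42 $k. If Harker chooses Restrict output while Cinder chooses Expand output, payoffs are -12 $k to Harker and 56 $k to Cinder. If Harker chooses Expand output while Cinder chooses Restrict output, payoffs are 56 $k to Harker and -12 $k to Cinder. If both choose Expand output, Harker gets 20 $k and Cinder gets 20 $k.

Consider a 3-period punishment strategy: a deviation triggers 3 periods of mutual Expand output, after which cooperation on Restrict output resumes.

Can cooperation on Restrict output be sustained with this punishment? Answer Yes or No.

Yes

A one-shot deviation gives 56 now, then 20 for 3 periods, then back to 42.
Gain from deviating: (56−42) today; loss: (42−20) in each of the next 3 periods.
No-deviation condition: (42−20)(ρ+…+ρ^3) ≥ 56−42, i.e. ρ+…+ρ^3 ≥ 7/11.
At ρ = 5/9: ρ+…+ρ^3 = 1.0357 ≥ 0.6364.
So cooperation is sustainable.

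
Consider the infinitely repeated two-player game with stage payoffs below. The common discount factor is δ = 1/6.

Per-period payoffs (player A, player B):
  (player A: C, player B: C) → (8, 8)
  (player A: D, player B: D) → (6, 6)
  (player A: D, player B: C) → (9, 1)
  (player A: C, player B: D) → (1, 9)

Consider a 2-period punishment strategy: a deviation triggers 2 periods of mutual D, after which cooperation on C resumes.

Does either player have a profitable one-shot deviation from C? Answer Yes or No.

Yes

A one-shot deviation gives 9 now, then 6 for 2 periods, then back to 8.
Gain from deviating: (9−8) today; loss: (8−6) in each of the next 2 periods.
No-deviation condition: (8−6)(δ+…+δ^2) ≥ 9−8, i.e. δ+…+δ^2 ≥ 1/2.
At δ = 1/6: δ+…+δ^2 = 0.1944 < 0.5000.
So cooperation is not sustainable.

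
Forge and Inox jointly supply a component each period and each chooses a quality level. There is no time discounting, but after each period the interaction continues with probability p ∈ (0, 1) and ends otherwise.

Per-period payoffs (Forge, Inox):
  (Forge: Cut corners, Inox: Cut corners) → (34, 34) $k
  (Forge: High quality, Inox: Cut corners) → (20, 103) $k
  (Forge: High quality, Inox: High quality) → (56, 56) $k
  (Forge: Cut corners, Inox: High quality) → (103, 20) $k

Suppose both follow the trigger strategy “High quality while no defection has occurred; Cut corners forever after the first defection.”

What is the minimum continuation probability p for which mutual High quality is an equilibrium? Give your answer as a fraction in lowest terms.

47/69

Expected cooperation value is 56 + p·56 + p²·56 + … = 56/(1−p); deviation gives 103 + p·34/(1−p).
56 ≥ 103(1−p) + 34p ⇒ 69p ≥ 47 ⇒ p ≥ 47/69.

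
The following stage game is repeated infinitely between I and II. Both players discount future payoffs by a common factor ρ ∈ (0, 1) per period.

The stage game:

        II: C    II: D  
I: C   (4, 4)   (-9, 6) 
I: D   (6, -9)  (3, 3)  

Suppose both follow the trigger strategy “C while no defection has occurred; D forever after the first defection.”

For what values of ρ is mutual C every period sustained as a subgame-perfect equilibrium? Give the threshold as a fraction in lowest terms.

2/3

Under grim trigger the critical discount factor is (T−C)/(T−P) with T = 6, C = 4, P = 3.
ρ* = (6−4)/(6−3) = 2/3.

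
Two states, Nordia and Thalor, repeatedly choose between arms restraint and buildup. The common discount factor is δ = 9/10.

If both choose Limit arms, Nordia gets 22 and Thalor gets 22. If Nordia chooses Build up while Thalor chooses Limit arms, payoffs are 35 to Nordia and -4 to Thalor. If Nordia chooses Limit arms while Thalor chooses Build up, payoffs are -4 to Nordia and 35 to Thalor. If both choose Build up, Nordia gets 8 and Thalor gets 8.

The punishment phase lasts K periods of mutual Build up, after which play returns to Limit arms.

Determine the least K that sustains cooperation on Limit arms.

2

No profitable deviation requires (22−8)(δ+…+δ^K) ≥ 35−22, i.e. δ+…+δ^K ≥ 13/14 ≈ 0.9286.
With δ = 9/10, the partial sums are K=1: 0.9000, K=2: 1.7100.
K = 2 is the first length at which the sum reaches 0.9286.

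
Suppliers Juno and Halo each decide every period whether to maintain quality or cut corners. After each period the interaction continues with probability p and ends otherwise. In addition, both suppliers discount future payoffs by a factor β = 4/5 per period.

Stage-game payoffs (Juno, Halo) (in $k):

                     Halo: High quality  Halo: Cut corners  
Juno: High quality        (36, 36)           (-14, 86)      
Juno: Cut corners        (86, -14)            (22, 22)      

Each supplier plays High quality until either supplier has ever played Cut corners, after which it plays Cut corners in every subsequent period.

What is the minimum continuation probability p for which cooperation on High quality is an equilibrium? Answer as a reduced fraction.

With continuation probability p and discount β, the effective per-period discount factor is βp.
Grim-trigger IC: βp ≥ (86−36)/(86−22) = 25/32.
So p ≥ (25/32)/(4/5) = 125/128.

125/128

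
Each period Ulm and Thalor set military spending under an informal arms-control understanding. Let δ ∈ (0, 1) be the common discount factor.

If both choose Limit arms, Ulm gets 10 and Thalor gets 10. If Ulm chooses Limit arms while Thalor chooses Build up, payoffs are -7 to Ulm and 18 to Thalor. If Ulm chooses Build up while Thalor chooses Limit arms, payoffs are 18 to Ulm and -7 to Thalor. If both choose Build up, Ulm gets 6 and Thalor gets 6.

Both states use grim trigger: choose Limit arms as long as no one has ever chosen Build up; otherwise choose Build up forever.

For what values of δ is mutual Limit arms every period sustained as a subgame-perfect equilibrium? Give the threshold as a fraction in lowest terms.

Under grim trigger the critical discount factor is (T−C)/(T−P) with T = 18, C = 10, P = 6.
δ* = (18−10)/(18−6) = 8/12 = 2/3.

2/3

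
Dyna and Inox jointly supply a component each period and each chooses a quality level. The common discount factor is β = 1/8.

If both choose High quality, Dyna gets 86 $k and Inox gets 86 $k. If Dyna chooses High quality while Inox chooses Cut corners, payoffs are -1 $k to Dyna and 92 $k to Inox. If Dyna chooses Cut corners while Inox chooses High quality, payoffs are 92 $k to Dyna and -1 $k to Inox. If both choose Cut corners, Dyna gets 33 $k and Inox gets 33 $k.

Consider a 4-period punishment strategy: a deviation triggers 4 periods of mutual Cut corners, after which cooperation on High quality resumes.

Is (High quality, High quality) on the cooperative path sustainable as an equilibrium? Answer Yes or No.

Comparing payoff streams over the 5 periods until play realigns: cooperate → 86(1+β+…+β^4); deviate → 92 + 33(β+…+β^4).
Cooperation is sustained iff (86−33)(β+…+β^4) ≥ 92−86.
β+…+β^4 = 1/8·(1−(1/8)^4)/(1−1/8) = 0.1428, and (92−86)/(86−33) = 0.1132.
0.1428 ≥ 0.1132, so cooperation is sustainable.

Yes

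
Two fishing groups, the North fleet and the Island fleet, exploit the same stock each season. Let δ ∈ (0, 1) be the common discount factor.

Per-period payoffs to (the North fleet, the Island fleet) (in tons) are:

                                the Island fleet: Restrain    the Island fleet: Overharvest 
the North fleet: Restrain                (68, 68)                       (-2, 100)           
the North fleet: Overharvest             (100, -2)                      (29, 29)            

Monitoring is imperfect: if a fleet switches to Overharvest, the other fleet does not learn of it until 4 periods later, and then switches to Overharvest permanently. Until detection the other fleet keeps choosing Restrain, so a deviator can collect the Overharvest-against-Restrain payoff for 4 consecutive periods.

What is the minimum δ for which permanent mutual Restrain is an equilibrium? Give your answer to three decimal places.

0.819

A deviator earns 100 for 4 periods, then 29 forever; cooperating earns 68 forever. Multiplying the IC by (1−δ):
68 ≥ 100(1−δ^4) + 29δ^4, so 71·δ^4 ≥ 32 and δ^4 ≥ 32/71.
δ ≥ (32/71)^(1/4) ≈ 0.819.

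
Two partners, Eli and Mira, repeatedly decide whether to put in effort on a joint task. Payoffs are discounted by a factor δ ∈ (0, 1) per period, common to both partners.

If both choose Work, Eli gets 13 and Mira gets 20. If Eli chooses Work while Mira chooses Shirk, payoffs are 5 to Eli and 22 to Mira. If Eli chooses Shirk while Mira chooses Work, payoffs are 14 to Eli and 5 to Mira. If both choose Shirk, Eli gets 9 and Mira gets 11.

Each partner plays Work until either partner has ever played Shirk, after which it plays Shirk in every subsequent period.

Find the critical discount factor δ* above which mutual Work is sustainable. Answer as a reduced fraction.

1/5

Eli's threshold: (14−13)/(14−9) = 1/5.
Mira's threshold: (22−20)/(22−11) = 2/11.
1/5 > 2/11, so Eli binds and δ* = 1/5.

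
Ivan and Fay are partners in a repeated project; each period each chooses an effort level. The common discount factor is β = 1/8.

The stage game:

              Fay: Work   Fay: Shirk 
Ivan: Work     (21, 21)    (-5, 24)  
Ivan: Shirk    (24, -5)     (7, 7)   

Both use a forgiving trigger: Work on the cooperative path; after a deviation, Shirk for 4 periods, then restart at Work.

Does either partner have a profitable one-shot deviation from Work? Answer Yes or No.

Yes

Comparing payoff streams over the 5 periods until play realigns: cooperate → 21(1+β+…+β^4); deviate → 24 + 7(β+…+β^4).
Cooperation is sustained iff (21−7)(β+…+β^4) ≥ 24−21.
β+…+β^4 = 1/8·(1−(1/8)^4)/(1−1/8) = 0.1428, and (24−21)/(21−7) = 0.2143.
0.1428 < 0.2143, so cooperation is not sustainable.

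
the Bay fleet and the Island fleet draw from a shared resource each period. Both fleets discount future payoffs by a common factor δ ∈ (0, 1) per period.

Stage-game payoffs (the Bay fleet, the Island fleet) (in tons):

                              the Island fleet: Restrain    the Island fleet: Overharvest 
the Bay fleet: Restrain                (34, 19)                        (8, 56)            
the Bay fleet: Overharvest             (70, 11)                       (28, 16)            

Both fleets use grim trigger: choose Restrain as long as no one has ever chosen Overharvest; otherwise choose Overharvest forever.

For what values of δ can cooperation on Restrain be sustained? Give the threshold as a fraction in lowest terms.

For the Bay fleet: deviation gain 70−34 = 36, per-period punishment loss 34−28 = 6. IC gives δ ≥ 36/42 = 6/7.
For the Island fleet: gain 37, loss 3 per period, so δ ≥ 37/40.
The tighter constraint is the Island fleet's, so cooperation needs δ ≥ 37/40.

37/40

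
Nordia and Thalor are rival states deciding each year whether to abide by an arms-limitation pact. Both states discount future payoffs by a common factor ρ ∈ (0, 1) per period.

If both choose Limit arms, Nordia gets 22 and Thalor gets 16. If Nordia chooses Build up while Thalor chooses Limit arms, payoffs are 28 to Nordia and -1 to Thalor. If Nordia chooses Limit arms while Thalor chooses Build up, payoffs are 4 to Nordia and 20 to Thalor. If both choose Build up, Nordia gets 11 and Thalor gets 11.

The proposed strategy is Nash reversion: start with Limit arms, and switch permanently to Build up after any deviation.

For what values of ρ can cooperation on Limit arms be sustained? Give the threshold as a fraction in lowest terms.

Nordia: cooperation gives 22 each period; deviation gives 28 once then 11 forever.
  22/(1−ρ) ≥ 28 + 11ρ/(1−ρ) ⇒ ρ ≥ 6/17.
Thalor: cooperation gives 16 each period; deviation gives 20 once then 11 forever.
  ρ ≥ 4/9.
Both must hold, so the binding constraint is Thalor's: ρ ≥ 4/9.

4/9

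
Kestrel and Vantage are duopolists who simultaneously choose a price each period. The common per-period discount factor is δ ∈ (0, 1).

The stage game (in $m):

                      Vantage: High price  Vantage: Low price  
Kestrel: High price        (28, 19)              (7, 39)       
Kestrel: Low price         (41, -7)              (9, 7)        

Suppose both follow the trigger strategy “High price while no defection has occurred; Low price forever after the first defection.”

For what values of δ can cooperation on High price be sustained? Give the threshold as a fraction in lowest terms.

Kestrel's threshold: (41−28)/(41−9) = 13/32.
Vantage's threshold: (39−19)/(39−7) = 5/8.
13/32 < 5/8, so Vantage binds and δ* = 5/8.

5/8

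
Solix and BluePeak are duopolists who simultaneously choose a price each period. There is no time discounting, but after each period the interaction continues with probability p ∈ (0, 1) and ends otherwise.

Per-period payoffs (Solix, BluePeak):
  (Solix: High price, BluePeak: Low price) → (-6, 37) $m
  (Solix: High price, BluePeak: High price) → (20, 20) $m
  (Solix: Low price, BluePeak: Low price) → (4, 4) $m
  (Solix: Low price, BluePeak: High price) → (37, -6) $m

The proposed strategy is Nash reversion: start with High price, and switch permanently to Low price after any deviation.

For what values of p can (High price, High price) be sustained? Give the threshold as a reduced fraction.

With no time discounting, the continuation probability p plays the role of the discount factor.
Grim-trigger IC: 20/(1−p) ≥ 37 + 4p/(1−p) ⇒ p ≥ (37−20)/(37−4) = 17/33.

17/33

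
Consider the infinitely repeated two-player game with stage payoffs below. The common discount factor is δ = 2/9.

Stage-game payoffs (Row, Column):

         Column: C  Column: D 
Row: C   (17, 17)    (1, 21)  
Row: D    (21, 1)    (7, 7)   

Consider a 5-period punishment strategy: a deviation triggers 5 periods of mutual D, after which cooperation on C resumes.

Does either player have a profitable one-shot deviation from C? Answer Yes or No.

IC: δ+…+δ^5 ≥ (21−17)/(17−7) = 2/5.
At δ = 2/9: partial sum = 0.2856 < 0.4000. Cooperation not sustainable.

Yes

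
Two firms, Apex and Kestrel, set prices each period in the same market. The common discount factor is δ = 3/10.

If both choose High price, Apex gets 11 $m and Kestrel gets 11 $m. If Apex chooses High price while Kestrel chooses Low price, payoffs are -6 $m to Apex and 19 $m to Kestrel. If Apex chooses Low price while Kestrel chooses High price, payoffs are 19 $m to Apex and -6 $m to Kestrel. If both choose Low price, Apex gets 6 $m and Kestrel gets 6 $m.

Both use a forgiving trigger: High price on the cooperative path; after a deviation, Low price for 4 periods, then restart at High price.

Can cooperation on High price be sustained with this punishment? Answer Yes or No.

Comparing payoff streams over the 5 periods until play realigns: cooperate → 11(1+δ+…+δ^4); deviate → 19 + 6(δ+…+δ^4).
Cooperation is sustained iff (11−6)(δ+…+δ^4) ≥ 19−11.
δ+…+δ^4 = 3/10·(1−(3/10)^4)/(1−3/10) = 0.4251, and (19−11)/(11−6) = 1.6000.
0.4251 < 1.6000, so cooperation is not sustainable.

No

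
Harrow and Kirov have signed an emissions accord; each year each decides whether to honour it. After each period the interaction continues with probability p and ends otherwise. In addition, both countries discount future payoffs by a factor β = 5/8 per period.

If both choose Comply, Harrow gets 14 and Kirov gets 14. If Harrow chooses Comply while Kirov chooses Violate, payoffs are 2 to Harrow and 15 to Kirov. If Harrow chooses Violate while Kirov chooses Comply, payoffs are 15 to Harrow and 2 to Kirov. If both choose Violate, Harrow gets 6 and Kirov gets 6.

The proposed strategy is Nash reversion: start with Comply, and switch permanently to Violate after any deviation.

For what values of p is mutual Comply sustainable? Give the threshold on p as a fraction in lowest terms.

8/45

Expected continuation weight on next period's payoff is β·p = 5/8·p, which plays the role of the discount factor.
Cooperation requires 5/8·p ≥ (15−14)/(15−6) = 1/9, hence p ≥ 8/45.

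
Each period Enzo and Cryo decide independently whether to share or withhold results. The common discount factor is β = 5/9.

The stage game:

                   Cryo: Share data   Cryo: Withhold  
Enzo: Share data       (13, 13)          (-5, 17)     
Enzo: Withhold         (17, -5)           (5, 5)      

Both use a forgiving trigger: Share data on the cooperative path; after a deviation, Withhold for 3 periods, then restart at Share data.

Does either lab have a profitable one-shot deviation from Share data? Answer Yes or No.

IC: β+…+β^3 ≥ (17−13)/(13−5) = 1/2.
At β = 5/9: partial sum = 1.0357 ≥ 0.5000. Cooperation sustainable.

No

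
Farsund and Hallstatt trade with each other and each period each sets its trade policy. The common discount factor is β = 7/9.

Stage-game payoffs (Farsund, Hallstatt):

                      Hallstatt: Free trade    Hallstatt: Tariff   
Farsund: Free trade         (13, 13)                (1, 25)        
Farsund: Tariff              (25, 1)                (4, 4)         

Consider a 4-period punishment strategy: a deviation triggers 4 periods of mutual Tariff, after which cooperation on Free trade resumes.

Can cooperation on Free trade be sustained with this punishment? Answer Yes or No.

Yes

IC: β+…+β^4 ≥ (25−13)/(13−4) = 4/3.
At β = 7/9: partial sum = 2.2192 ≥ 1.3333. Cooperation sustainable.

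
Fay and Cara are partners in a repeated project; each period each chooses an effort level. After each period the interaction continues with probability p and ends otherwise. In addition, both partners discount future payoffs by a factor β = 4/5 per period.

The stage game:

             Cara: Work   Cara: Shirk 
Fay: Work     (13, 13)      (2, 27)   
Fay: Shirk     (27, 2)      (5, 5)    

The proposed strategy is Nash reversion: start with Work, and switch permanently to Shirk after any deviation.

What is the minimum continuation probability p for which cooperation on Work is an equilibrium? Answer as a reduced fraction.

35/44

With continuation probability p and discount β, the effective per-period discount factor is βp.
Grim-trigger IC: βp ≥ (27−13)/(27−5) = 7/11.
So p ≥ (7/11)/(4/5) = 35/44.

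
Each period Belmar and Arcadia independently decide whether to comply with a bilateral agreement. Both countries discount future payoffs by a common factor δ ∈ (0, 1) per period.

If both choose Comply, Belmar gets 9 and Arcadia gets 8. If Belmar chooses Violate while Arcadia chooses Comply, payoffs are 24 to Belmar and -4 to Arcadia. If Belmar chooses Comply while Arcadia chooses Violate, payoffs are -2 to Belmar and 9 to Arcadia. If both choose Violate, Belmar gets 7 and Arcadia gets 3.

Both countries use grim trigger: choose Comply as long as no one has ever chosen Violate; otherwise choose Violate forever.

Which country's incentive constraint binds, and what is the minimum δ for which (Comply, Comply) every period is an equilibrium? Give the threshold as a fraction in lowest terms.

Belmar: cooperation gives 9 each period; deviation gives 24 once then 7 forever.
  9/(1−δ) ≥ 24 + 7δ/(1−δ) ⇒ δ ≥ 15/17.
Arcadia: cooperation gives 8 each period; deviation gives 9 once then 3 forever.
  δ ≥ 1/6.
Both must hold, so the binding constraint is Belmar's: δ ≥ 15/17.

Belmar; δ ≥ 15/17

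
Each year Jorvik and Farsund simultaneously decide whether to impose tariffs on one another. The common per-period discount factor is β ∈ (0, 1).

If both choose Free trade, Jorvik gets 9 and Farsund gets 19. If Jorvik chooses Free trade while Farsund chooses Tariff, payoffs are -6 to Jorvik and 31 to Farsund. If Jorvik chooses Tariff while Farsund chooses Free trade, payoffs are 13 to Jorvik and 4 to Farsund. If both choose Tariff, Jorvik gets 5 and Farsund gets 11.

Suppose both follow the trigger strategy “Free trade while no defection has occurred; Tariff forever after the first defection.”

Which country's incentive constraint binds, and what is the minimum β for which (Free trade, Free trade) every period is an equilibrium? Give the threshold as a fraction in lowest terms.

For Jorvik: deviation gain 13−9 = 4, per-period punishment loss 9−5 = 4. IC gives β ≥ 4/8 = 1/2.
For Farsund: gain 12, loss 8 per period, so β ≥ 12/20 = 3/5.
The tighter constraint is Farsund's, so cooperation needs β ≥ 3/5.

Farsund; β ≥ 3/5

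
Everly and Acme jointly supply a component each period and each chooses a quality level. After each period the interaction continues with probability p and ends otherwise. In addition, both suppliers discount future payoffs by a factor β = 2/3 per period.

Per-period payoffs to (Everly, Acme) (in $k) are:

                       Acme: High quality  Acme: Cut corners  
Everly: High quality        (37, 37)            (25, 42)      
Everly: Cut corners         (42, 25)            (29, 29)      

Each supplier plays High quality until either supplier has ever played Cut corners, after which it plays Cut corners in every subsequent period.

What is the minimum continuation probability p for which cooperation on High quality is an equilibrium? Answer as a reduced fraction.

15/26

With continuation probability p and discount β, the effective per-period discount factor is βp.
Grim-trigger IC: βp ≥ (42−37)/(42−29) = 5/13.
So p ≥ (5/13)/(2/3) = 15/26.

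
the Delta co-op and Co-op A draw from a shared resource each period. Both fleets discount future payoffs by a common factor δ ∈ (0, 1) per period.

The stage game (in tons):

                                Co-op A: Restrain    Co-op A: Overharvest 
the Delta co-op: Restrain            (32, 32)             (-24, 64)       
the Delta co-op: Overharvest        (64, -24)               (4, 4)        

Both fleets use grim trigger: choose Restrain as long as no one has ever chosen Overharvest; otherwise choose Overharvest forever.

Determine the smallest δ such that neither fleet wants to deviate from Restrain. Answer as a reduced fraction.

8/15

Under grim trigger the critical discount factor is (T−C)/(T−P) with T = 64, C = 32, P = 4.
δ* = (64−32)/(64−4) = 32/60 = 8/15.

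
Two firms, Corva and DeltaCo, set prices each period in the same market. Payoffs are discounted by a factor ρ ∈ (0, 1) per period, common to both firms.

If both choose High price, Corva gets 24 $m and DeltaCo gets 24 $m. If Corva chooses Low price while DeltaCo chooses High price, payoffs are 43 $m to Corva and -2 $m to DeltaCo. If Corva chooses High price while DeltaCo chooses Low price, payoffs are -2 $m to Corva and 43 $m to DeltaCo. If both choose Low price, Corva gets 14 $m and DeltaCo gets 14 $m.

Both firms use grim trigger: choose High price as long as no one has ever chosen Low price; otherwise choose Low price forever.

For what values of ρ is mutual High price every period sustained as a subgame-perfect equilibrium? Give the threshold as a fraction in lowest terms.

24/(1−ρ) ≥ 43 + 14ρ/(1−ρ)
24 ≥ 43 − 29ρ
ρ ≥ 19/29.

19/29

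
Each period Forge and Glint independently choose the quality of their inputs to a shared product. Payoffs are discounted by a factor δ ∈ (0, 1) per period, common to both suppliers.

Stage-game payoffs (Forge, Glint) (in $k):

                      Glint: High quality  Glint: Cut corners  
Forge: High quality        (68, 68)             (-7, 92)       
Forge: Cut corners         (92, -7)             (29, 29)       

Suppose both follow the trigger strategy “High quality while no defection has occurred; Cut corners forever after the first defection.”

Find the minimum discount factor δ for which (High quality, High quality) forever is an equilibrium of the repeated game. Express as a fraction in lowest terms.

8/21

Under grim trigger the critical discount factor is (T−C)/(T−P) with T = 92, C = 68, P = 29.
δ* = (92−68)/(92−29) = 24/63 = 8/21.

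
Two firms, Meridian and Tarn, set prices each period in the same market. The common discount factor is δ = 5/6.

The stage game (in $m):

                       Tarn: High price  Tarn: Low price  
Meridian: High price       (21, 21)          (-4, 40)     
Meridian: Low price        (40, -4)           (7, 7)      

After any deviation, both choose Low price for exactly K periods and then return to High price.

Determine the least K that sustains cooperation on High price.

No profitable deviation requires (21−7)(δ+…+δ^K) ≥ 40−21, i.e. δ+…+δ^K ≥ 19/14 ≈ 1.3571.
With δ = 5/6, the partial sums are K=1: 0.8333, K=2: 1.5278.
K = 2 is the first length at which the sum reaches 1.3571.

2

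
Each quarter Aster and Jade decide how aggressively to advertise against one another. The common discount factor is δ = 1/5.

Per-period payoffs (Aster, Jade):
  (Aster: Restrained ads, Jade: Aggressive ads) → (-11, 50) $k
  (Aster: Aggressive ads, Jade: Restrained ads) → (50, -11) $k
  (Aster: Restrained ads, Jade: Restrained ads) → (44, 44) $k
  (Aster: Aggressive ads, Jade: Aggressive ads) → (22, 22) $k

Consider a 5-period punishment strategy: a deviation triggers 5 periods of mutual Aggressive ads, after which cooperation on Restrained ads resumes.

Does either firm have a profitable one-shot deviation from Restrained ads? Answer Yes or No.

Yes

IC: δ+…+δ^5 ≥ (50−44)/(44−22) = 3/11.
At δ = 1/5: partial sum = 0.2499 < 0.2727. Cooperation not sustainable.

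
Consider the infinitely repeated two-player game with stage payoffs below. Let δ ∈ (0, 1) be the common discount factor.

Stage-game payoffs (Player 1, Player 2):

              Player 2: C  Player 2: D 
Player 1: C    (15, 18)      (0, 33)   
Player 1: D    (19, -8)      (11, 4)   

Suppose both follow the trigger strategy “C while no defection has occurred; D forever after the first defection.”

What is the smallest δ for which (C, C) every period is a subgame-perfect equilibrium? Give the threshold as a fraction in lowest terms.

For Player 1: deviation gain 19−15 = 4, per-period punishment loss 15−11 = 4. IC gives δ ≥ 4/8 = 1/2.
For Player 2: gain 15, loss 14 per period, so δ ≥ 15/29.
The tighter constraint is Player 2's, so cooperation needs δ ≥ 15/29.

15/29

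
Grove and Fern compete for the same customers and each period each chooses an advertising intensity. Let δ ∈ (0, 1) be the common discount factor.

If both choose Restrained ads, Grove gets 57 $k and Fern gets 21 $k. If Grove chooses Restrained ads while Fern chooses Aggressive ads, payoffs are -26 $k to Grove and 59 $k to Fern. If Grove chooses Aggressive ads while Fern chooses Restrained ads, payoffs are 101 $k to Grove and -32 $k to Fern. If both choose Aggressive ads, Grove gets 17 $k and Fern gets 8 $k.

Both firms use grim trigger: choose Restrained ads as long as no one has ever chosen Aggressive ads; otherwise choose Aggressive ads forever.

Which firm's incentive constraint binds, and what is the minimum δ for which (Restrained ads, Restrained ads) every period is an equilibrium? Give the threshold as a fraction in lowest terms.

Fern; δ ≥ 38/51

Grove's threshold: (101−57)/(101−17) = 11/21.
Fern's threshold: (59−21)/(59−8) = 38/51.
11/21 < 38/51, so Fern binds and δ* = 38/51.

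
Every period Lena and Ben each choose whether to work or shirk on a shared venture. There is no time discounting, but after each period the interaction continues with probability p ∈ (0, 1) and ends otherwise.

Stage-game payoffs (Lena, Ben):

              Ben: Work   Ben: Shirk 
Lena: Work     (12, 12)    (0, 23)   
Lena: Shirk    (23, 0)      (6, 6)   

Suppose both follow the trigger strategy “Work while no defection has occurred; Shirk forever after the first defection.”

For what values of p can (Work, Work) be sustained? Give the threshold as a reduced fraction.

With no time discounting, the continuation probability p plays the role of the discount factor.
Grim-trigger IC: 12/(1−p) ≥ 23 + 6p/(1−p) ⇒ p ≥ (23−12)/(23−6) = 11/17.

11/17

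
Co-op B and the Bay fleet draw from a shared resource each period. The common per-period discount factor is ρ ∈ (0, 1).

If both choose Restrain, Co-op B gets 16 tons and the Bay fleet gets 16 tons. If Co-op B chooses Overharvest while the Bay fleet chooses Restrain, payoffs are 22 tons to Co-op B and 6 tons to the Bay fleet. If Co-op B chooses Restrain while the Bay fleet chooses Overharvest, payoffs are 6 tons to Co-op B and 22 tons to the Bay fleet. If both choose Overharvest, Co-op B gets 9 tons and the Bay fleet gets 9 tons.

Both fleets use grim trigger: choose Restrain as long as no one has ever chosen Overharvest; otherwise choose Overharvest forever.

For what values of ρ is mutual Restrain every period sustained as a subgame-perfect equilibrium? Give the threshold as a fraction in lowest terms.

6/13

16/(1−ρ) ≥ 22 + 9ρ/(1−ρ)
16 ≥ 22 − 13ρ
ρ ≥ 6/13.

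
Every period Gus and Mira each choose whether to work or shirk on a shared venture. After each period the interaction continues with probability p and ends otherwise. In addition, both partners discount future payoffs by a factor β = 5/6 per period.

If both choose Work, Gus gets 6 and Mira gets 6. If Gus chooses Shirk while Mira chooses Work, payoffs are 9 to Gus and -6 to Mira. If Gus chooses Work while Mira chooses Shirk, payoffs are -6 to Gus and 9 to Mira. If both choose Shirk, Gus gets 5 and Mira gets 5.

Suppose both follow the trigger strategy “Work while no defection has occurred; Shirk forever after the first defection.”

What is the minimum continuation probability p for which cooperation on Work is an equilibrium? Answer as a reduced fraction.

9/10

With continuation probability p and discount β, the effective per-period discount factor is βp.
Grim-trigger IC: βp ≥ (9−6)/(9−5) = 3/4.
So p ≥ (3/4)/(5/6) = 9/10.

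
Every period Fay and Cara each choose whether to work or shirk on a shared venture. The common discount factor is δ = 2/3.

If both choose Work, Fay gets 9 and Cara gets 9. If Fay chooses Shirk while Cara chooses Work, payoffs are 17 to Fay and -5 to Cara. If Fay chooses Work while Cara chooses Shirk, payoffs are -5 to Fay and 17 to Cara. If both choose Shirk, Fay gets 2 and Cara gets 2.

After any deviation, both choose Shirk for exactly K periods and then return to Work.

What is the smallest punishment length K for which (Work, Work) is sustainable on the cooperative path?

3

No profitable deviation requires (9−2)(δ+…+δ^K) ≥ 17−9, i.e. δ+…+δ^K ≥ 8/7 ≈ 1.1429.
With δ = 2/3, the partial sums are K=1: 0.6667, K=2: 1.1111, K=3: 1.4074.
K = 3 is the first length at which the sum reaches 1.1429.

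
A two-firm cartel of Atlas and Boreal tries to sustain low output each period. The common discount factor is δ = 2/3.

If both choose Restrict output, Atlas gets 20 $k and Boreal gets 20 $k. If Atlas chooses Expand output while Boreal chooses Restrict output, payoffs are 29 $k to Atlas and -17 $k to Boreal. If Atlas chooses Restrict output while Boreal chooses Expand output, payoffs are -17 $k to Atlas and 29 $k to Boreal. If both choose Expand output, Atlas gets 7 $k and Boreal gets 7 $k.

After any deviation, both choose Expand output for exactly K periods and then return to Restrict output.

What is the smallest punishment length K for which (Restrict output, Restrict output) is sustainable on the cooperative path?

2

Need Σ_{k=1}^{K} δ^k ≥ (29−20)/(20−7) = 0.6923 at δ = 2/3.
At K = 1 the sum is 0.6667 < 0.6923; at K = 2 it is 1.1111 ≥ 0.6923.
So the minimum punishment length is K = 2.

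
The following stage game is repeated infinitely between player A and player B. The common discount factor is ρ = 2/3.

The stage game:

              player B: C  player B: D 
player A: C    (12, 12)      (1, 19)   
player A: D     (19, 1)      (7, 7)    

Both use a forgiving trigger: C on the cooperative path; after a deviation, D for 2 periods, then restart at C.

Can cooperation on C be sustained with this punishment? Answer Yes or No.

No

Comparing payoff streams over the 3 periods until play realigns: cooperate → 12(1+ρ+…+ρ^2); deviate → 19 + 7(ρ+…+ρ^2).
Cooperation is sustained iff (12−7)(ρ+…+ρ^2) ≥ 19−12.
ρ+…+ρ^2 = 2/3·(1−(2/3)^2)/(1−2/3) = 1.1111, and (19−12)/(12−7) = 1.4000.
1.1111 < 1.4000, so cooperation is not sustainable.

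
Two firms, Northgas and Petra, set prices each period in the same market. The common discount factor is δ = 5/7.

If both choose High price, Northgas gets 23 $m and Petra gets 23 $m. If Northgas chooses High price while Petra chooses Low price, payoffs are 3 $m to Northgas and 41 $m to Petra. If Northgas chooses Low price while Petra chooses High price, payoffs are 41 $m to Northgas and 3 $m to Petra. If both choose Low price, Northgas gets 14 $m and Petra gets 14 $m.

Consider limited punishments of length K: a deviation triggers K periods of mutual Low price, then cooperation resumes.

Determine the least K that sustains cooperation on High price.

5

IC: δ(1−δ^K)/(1−δ) ≥ (41−23)/(23−14) = 2.
With δ = 5/7: need 1 − δ^K ≥ 2·(1−5/7)/(5/7), i.e. δ^K ≤ 0.2000.
Since (5/7)^4 = 0.2603 and (5/7)^5 = 0.1859, the smallest such K is 5.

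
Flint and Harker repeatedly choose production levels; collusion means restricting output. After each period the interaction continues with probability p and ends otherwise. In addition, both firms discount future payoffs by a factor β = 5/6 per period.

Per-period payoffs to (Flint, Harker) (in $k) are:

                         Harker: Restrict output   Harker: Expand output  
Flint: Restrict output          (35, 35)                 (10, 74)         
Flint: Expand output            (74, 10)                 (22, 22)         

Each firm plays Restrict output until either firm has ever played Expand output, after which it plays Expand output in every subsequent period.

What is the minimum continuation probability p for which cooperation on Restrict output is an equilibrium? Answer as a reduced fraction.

Expected continuation weight on next period's payoff is β·p = 5/6·p, which plays the role of the discount factor.
Cooperation requires 5/6·p ≥ (74−35)/(74−22) = 3/4, hence p ≥ 9/10.

9/10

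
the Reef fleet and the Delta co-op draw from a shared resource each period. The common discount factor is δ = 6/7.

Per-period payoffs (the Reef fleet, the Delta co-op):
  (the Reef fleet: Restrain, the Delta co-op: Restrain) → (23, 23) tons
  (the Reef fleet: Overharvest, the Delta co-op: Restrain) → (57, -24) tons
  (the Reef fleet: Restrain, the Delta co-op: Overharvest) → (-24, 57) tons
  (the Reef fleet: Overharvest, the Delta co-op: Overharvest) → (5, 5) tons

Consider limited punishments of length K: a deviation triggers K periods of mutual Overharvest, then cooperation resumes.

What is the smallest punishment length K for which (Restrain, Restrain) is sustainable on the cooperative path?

Need Σ_{k=1}^{K} δ^k ≥ (57−23)/(23−5) = 1.8889 at δ = 6/7.
At K = 2 the sum is 1.5918 < 1.8889; at K = 3 it is 2.2216 ≥ 1.8889.
So the minimum punishment length is K = 3.

3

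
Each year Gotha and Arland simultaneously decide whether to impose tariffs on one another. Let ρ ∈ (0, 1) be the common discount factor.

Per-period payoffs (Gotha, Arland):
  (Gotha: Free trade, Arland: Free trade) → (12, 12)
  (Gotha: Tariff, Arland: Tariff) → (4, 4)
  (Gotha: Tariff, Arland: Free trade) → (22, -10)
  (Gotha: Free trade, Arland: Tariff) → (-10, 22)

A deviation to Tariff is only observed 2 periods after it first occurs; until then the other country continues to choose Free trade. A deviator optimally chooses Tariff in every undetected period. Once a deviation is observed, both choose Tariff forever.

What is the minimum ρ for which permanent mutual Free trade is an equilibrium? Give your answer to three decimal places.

0.745

The best deviation is to choose Tariff for all 2 undetected periods, earning 22 each, then 4 forever once detected.
Deviation value: 22(1−ρ^2)/(1−ρ) + 4ρ^2/(1−ρ); cooperation value: 12/(1−ρ).
IC: 12 ≥ 22(1−ρ^2) + 4ρ^2 = 22 − 18ρ^2.
So ρ^2 ≥ 10/18 = 5/9, giving ρ ≥ (5/9)^(1/2) ≈ 0.745.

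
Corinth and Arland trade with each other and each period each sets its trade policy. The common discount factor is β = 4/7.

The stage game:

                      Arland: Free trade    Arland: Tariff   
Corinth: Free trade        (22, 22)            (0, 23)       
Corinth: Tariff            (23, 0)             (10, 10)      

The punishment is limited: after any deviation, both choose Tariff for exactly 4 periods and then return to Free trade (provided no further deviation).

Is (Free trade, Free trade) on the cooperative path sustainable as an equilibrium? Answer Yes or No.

Yes

IC: β+…+β^4 ≥ (23−22)/(22−10) = 1/12.
At β = 4/7: partial sum = 1.1912 ≥ 0.0833. Cooperation sustainable.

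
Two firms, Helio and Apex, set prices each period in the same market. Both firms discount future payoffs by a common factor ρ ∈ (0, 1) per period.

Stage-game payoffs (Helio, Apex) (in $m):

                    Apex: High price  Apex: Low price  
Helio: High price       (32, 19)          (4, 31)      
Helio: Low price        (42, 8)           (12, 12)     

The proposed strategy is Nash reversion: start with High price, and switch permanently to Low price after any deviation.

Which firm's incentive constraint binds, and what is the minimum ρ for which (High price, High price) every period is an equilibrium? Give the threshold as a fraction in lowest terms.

Apex; ρ ≥ 12/19

Helio's threshold: (42−32)/(42−12) = 1/3.
Apex's threshold: (31−19)/(31−12) = 12/19.
1/3 < 12/19, so Apex binds and ρ* = 12/19.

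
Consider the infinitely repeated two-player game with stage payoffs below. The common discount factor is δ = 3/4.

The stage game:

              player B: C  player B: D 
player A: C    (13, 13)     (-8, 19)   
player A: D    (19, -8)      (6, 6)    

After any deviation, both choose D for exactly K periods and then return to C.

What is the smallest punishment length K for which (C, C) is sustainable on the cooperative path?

2

No profitable deviation requires (13−6)(δ+…+δ^K) ≥ 19−13, i.e. δ+…+δ^K ≥ 6/7 ≈ 0.8571.
With δ = 3/4, the partial sums are K=1: 0.7500, K=2: 1.3125.
K = 2 is the first length at which the sum reaches 0.8571.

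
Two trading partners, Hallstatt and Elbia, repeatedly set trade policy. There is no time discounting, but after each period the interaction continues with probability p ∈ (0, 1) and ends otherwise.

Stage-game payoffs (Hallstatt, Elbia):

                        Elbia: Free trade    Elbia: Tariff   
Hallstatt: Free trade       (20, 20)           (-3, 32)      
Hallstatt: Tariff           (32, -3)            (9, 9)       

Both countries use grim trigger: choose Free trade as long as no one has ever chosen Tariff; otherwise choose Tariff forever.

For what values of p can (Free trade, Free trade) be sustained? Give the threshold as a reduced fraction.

12/23

Expected cooperation value is 20 + p·20 + p²·20 + … = 20/(1−p); deviation gives 32 + p·9/(1−p).
20 ≥ 32(1−p) + 9p ⇒ 23p ≥ 12 ⇒ p ≥ 12/23.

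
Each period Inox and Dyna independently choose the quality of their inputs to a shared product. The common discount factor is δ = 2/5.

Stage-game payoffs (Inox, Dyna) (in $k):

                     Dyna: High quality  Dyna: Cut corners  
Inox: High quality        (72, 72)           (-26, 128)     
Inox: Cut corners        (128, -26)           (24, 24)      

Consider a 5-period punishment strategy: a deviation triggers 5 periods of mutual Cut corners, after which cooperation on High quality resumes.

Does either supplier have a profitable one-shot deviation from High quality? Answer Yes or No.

Yes

Comparing payoff streams over the 6 periods until play realigns: cooperate → 72(1+δ+…+δ^5); deviate → 128 + 24(δ+…+δ^5).
Cooperation is sustained iff (72−24)(δ+…+δ^5) ≥ 128−72.
δ+…+δ^5 = 2/5·(1−(2/5)^5)/(1−2/5) = 0.6598, and (128−72)/(72−24) = 1.1667.
0.6598 < 1.1667, so cooperation is not sustainable.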